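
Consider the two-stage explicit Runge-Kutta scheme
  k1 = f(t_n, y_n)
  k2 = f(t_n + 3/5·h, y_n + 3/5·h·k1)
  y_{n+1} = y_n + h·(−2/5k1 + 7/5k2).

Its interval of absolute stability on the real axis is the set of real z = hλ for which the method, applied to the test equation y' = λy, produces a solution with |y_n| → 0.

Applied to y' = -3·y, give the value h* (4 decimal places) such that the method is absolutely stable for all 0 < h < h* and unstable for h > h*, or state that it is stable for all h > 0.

(-1.1905,0); λ=-3 ⇒ h* = (25/21)/3 = 0.3968.

Set f=λy, z=hλ:
  k1=λy_n ⇒ h·k1=z·y_n;  k2=λ(1+3/5z)y_n ⇒ h·k2=z(1+3/5z)y_n
  y_{n+1}/y_n = 1 − 2/5z + 7/5z(1+3/5z) = 1 + z + 21/25z²
  Hence R(z) = 1 + z + 21/25z².

Solve |R(x)|<1 on ℝ⁻.
x=-1.15: |R|=0.9609
R=1: x+21/25x²=0 ⇒ x=−25/21=-1.1905; min R=1−1/(4·21/25)=0.7024>−1
Confirm numerically:
  x=-1.070: |R|=0.89172 <1
  x=-1.040: |R|=0.86854 <1
  x=-0.922: |R|=0.79207 <1
  x=-0.585: |R|=0.70247 <1
  x=-1.592: |R|=1.53695 >1
  x=-1.263: |R|=1.07694 >1
  x=-1.223: |R|=1.03341 >1
Stable set (-1.1905, 0).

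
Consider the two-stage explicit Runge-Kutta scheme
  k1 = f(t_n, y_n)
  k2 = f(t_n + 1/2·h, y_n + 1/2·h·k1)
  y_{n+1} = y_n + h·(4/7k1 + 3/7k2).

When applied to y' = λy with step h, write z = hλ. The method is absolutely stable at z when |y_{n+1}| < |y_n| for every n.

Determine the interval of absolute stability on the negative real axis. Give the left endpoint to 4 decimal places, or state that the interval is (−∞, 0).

(-4.6667, 0).

With y'=λy (z=hλ):
  k1=λy_n ⇒ h·k1=z·y_n;  k2=λ(1+1/2z)y_n ⇒ h·k2=z(1+1/2z)y_n
  y_{n+1}/y_n = 1 + 4/7z + 3/7z(1+1/2z) = 1 + z + 3/14z²
  ⇒ R(z) = 1 + z + 3/14z².

Boundary: |R(x)|=1, x<0.
x=-0.87: |R|=0.2922
R=1: x+3/14x²=0 ⇒ x=−14/3=-4.6667; min R=1−1/(4·3/14)=-0.1667>−1
Confirm numerically:
  x=-4.377: |R|=0.72831 <1
  x=-3.200: |R|=0.00571 <1
  x=-3.062: |R|=0.05289 <1
  x=-2.984: |R|=0.07595 <1
  x=-5.073: |R|=1.44171 >1
  x=-4.974: |R|=1.32757 >1
Interval (-4.6667, 0).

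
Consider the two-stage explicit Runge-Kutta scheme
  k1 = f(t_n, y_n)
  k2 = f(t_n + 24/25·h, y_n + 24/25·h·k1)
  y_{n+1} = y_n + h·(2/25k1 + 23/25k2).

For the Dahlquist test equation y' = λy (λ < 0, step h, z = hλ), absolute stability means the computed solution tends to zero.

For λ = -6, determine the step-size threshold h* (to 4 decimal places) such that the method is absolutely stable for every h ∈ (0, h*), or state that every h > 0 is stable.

(-1.1322,0); λ=-6 ⇒ h* = (625/552)/6 = 0.1887.

Set f=λy, z=hλ:
  k1=λy_n ⇒ h·k1=z·y_n;  k2=λ(1+24/25z)y_n ⇒ h·k2=z(1+24/25z)y_n
  y_{n+1}/y_n = 1 + 2/25z + 23/25z(1+24/25z) = 1 + z + 552/625z²
  R(z) = 1 + z + 552/625z².

Solve |R(x)|<1 on ℝ⁻.
x=-0.3: |R|=0.7795
R=1: x+552/625x²=0 ⇒ x=−625/552=-1.1322; min R=1−1/(4·552/625)=0.7169>−1
Confirm numerically:
  x=-0.800: |R|=0.76525 <1
  x=-0.724: |R|=0.73895 <1
  x=-0.712: |R|=0.73573 <1
  x=-0.484: |R|=0.72289 <1
  x=-1.723: |R|=1.89898 >1
  x=-1.246: |R|=1.12518 >1
Stable set (-1.1322, 0).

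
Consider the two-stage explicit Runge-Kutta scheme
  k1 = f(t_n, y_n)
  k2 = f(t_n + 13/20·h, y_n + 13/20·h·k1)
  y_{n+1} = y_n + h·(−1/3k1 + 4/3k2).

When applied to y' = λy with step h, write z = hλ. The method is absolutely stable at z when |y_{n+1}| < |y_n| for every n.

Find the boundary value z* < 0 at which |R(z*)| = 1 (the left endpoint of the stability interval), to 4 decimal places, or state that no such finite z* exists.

Test eqn y'=λy, z=hλ:
  k1=λy_n ⇒ h·k1=z·y_n;  k2=λ(1+13/20z)y_n ⇒ h·k2=z(1+13/20z)y_n
  y_{n+1}/y_n = 1 − 1/3z + 4/3z(1+13/20z) = 1 + z + 13/15z²
  so R(z) = 1 + z + 13/15z².

Need |R(x)|<1, x<0.
x=-0.8: |R|=0.7547
R=1: x+13/15x²=0 ⇒ x=−15/13=-1.1538; min R=1−1/(4·13/15)=0.7115>−1
Confirm numerically:
  x=-1.119: |R|=0.96621 <1
  x=-1.104: |R|=0.95231 <1
  x=-0.785: |R|=0.74906 <1
  x=-1.700: |R|=1.80467 >1
  x=-1.278: |R|=1.13751 >1
Interval (-1.1538, 0).

left endpoint -1.1538.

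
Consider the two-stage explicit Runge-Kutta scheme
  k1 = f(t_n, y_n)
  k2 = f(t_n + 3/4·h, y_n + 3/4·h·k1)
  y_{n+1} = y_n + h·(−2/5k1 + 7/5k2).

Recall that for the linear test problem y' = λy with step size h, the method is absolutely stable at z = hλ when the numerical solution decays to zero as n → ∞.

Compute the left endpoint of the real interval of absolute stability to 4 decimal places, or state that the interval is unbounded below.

With y'=λy (z=hλ):
  k1=λy_n ⇒ h·k1=z·y_n;  k2=λ(1+3/4z)y_n ⇒ h·k2=z(1+3/4z)y_n
  y_{n+1}/y_n = 1 − 2/5z + 7/5z(1+3/4z) = 1 + z + 21/20z²
  so R(z) = 1 + z + 21/20z².

Need |R(x)|<1, x<0.
x=-1.09: |R|=1.1575
R=1: x+21/20x²=0 ⇒ x=−20/21=-0.9524; min R=1−1/(4·21/20)=0.7619>−1
Confirm numerically:
  x=-0.756: |R|=0.84411 <1
  x=-0.724: |R|=0.82638 <1
  x=-0.678: |R|=0.80467 <1
  x=-0.544: |R|=0.76673 <1
  x=-1.482: |R|=1.82414 >1
  x=-1.227: |R|=1.35381 >1
  x=-1.069: |R|=1.13090 >1
Interval (-0.9524, 0).

left endpoint -0.9524.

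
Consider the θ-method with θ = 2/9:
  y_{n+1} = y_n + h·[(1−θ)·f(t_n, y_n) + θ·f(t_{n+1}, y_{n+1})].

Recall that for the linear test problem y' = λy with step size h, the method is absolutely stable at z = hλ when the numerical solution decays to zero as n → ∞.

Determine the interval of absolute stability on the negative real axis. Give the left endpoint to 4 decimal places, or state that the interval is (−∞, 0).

Test eqn y'=λy, z=hλ:
  y_{n+1} = y_n + z·[7/9·y_n + 2/9·y_{n+1}] ⇒ (1 − 2/9z)y_{n+1} = (1 + 7/9z)y_n
  ⇒ R(z) = (1 + 7/9z)/(1 − 2/9z).

Find x<0 with |R(x)|<1.
x=-0.54: |R|=0.5179
R=−1: 1+7/9x = −1+2/9x ⇒ -5/9x=2 ⇒ x=2/(-5/9)=-3.6000
Confirm numerically:
  x=-2.958: |R|=0.78479 <1
  x=-2.783: |R|=0.71955 <1
  x=-2.629: |R|=0.65949 <1
  x=-3.714: |R|=1.03470 >1
  x=-3.706: |R|=1.03229 >1
  x=-3.669: |R|=1.02112 >1
Stable set (-3.6000, 0).

(-3.6000, 0).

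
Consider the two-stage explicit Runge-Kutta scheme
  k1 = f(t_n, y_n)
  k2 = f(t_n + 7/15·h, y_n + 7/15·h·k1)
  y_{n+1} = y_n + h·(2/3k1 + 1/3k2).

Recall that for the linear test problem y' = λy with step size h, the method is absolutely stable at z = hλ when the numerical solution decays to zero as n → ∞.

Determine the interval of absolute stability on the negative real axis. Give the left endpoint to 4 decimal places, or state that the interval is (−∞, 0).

(-6.4286, 0).

On y'=λy, z=hλ:
  k1=λy_n ⇒ h·k1=z·y_n;  k2=λ(1+7/15z)y_n ⇒ h·k2=z(1+7/15z)y_n
  y_{n+1}/y_n = 1 + 2/3z + 1/3z(1+7/15z) = 1 + z + 7/45z²
  ⇒ R(z) = 1 + z + 7/45z².

Boundary: |R(x)|=1, x<0.
x=-0.62: |R|=0.4398
R=1: x+7/45x²=0 ⇒ x=−45/7=-6.4286; min R=1−1/(4·7/45)=-0.6071>−1
Confirm numerically:
  x=-6.276: |R|=0.85105 <1
  x=-5.772: |R|=0.41049 <1
  x=-5.529: |R|=0.22631 <1
  x=-3.872: |R|=0.53985 <1
  x=-6.865: |R|=1.46606 >1
  x=-6.823: |R|=1.41863 >1
  x=-6.614: |R|=1.19078 >1
Stable set (-6.4286, 0).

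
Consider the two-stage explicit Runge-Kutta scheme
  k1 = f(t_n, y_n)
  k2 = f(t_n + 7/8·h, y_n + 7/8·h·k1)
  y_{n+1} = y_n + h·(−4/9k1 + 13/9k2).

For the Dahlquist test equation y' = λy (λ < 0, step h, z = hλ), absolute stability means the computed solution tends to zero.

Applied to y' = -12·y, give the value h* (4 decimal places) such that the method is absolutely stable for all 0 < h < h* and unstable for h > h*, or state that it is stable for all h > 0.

(-0.7912,0); λ=-12 ⇒ h* = (72/91)/12 = 0.0659.

Test eqn y'=λy, z=hλ:
  k1=λy_n ⇒ h·k1=z·y_n;  k2=λ(1+7/8z)y_n ⇒ h·k2=z(1+7/8z)y_n
  y_{n+1}/y_n = 1 − 4/9z + 13/9z(1+7/8z) = 1 + z + 91/72z²
  ⇒ R(z) = 1 + z + 91/72z².

Need |R(x)|<1, x<0.
x=-0.91: |R|=1.1366
R=1: x+91/72x²=0 ⇒ x=−72/91=-0.7912; min R=1−1/(4·91/72)=0.8022>−1
Confirm numerically:
  x=-0.768: |R|=0.97747 <1
  x=-0.675: |R|=0.90086 <1
  x=-0.604: |R|=0.85709 <1
  x=-0.506: |R|=0.81760 <1
  x=-1.356: |R|=1.96796 >1
  x=-0.850: |R|=1.06316 >1
Stable set (-0.7912, 0).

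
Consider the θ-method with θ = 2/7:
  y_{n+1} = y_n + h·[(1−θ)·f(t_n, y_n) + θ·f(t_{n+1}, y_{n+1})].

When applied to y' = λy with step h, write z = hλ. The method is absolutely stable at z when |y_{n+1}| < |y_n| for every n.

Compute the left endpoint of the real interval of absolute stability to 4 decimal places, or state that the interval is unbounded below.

Set f=λy, z=hλ:
  y_{n+1} = y_n + z·[5/7·y_n + 2/7·y_{n+1}] ⇒ (1 − 2/7z)y_{n+1} = (1 + 5/7z)y_n
  ⇒ R(z) = (1 + 5/7z)/(1 − 2/7z).

Need |R(x)|<1, x<0.
x=-1.23: |R|=0.0899
R=−1: 1+5/7x = −1+2/7x ⇒ -3/7x=2 ⇒ x=2/(-3/7)=-4.6667
Confirm numerically:
  x=-4.332: |R|=0.93590 <1
  x=-3.946: |R|=0.85482 <1
  x=-3.152: |R|=0.65845 <1
  x=-2.095: |R|=0.31055 <1
  x=-4.835: |R|=1.03029 >1
  x=-4.731: |R|=1.01172 >1
So |R|<1 on (-4.6667, 0).

left endpoint -4.6667.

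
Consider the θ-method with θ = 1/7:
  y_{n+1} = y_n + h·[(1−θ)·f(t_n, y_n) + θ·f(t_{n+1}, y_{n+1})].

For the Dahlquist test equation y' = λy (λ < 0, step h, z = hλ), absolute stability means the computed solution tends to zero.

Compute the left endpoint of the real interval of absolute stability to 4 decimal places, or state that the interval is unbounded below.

On y'=λy, z=hλ:
  y_{n+1} = y_n + z·[6/7·y_n + 1/7·y_{n+1}] ⇒ (1 − 1/7z)y_{n+1} = (1 + 6/7z)y_n
  R(z) = (1 + 6/7z)/(1 − 1/7z).

Solve |R(x)|<1 on ℝ⁻.
x=-0.98: |R|=0.1404
R=−1: 1+6/7x = −1+1/7x ⇒ -5/7x=2 ⇒ x=2/(-5/7)=-2.8000
Confirm numerically:
  x=-2.478: |R|=0.83013 <1
  x=-1.513: |R|=0.24410 <1
  x=-1.171: |R|=0.00318 <1
  x=-3.328: |R|=1.25562 >1
  x=-2.982: |R|=1.09116 >1
So |R|<1 on (-2.8000, 0).

z* = -2.8000.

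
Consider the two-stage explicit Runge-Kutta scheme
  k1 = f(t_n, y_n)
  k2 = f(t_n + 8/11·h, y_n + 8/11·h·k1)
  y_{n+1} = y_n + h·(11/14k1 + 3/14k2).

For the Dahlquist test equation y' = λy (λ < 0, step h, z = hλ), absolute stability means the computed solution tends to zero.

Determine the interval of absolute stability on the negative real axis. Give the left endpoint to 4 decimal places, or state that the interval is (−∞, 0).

(-6.4167, 0).

Set f=λy, z=hλ:
  k1=λy_n ⇒ h·k1=z·y_n;  k2=λ(1+8/11z)y_n ⇒ h·k2=z(1+8/11z)y_n
  y_{n+1}/y_n = 1 + 11/14z + 3/14z(1+8/11z) = 1 + z + 12/77z²
  ⇒ R(z) = 1 + z + 12/77z².

Need |R(x)|<1, x<0.
x=-1.62: |R|=0.2110
R=1: x+12/77x²=0 ⇒ x=−77/12=-6.4167; min R=1−1/(4·12/77)=-0.6042>−1
Confirm numerically:
  x=-5.972: |R|=0.58615 <1
  x=-4.332: |R|=0.40739 <1
  x=-3.780: |R|=0.55324 <1
  x=-2.839: |R|=0.58291 <1
  x=-6.771: |R|=1.37390 >1
  x=-6.756: |R|=1.35728 >1
  x=-6.673: |R|=1.26657 >1
So |R|<1 on (-6.4167, 0).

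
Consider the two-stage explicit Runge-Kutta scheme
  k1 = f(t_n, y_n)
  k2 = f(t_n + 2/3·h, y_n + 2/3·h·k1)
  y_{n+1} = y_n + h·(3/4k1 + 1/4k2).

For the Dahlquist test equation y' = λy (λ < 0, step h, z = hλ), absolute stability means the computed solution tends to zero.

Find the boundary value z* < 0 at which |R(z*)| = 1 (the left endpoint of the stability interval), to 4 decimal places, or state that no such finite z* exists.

z* = -6.0000.

On y'=λy, z=hλ:
  k1=λy_n ⇒ h·k1=z·y_n;  k2=λ(1+2/3z)y_n ⇒ h·k2=z(1+2/3z)y_n
  y_{n+1}/y_n = 1 + 3/4z + 1/4z(1+2/3z) = 1 + z + 1/6z²
  ⇒ R(z) = 1 + z + 1/6z².

Need |R(x)|<1, x<0.
x=-1.49: |R|=0.1200
R=1: x+1/6x²=0 ⇒ x=−6=-6.0000; min R=1−1/(4·1/6)=-0.5000>−1
Confirm numerically:
  x=-4.502: |R|=0.12400 <1
  x=-3.676: |R|=0.42384 <1
  x=-3.620: |R|=0.43593 <1
  x=-2.953: |R|=0.49963 <1
  x=-6.449: |R|=1.48260 >1
  x=-6.195: |R|=1.20134 >1
  x=-6.095: |R|=1.09650 >1
Stable set (-6.0000, 0).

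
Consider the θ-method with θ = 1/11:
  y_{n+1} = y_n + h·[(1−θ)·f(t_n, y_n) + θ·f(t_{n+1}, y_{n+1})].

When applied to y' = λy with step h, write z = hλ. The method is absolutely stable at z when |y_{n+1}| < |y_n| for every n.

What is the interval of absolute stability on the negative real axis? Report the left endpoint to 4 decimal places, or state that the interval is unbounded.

With y'=λy (z=hλ):
  y_{n+1} = y_n + z·[10/11·y_n + 1/11·y_{n+1}] ⇒ (1 − 1/11z)y_{n+1} = (1 + 10/11z)y_n
  so R(z) = (1 + 10/11z)/(1 − 1/11z).

Need |R(x)|<1, x<0.
x=-0.59: |R|=0.4400
R=−1: 1+10/11x = −1+1/11x ⇒ -9/11x=2 ⇒ x=2/(-9/11)=-2.4444
Confirm numerically:
  x=-2.397: |R|=0.96813 <1
  x=-1.981: |R|=0.67868 <1
  x=-1.594: |R|=0.39225 <1
  x=-2.840: |R|=1.25723 >1
  x=-2.745: |R|=1.19680 >1
  x=-2.620: |R|=1.11601 >1
So |R|<1 on (-2.4444, 0).

z∈(-2.4444,0).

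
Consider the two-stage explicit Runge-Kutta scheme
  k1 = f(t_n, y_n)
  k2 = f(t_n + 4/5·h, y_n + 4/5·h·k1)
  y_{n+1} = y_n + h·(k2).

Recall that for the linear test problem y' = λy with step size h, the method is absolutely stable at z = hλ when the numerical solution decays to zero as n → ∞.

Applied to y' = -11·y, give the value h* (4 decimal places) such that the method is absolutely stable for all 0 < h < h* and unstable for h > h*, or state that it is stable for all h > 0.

On y'=λy, z=hλ:
  k1=λy_n ⇒ h·k1=z·y_n;  k2=λ(1+4/5z)y_n ⇒ h·k2=z(1+4/5z)y_n
  y_{n+1}/y_n = 1 + z(1+4/5z) = 1 + z + 4/5z²
  Hence R(z) = 1 + z + 4/5z².

Boundary: |R(x)|=1, x<0.
x=-0.73: |R|=0.6963
R=1: x+4/5x²=0 ⇒ x=−5/4=-1.2500; min R=1−1/(4·4/5)=0.6875>−1
Confirm numerically:
  x=-1.228: |R|=0.97839 <1
  x=-1.128: |R|=0.88991 <1
  x=-0.896: |R|=0.74625 <1
  x=-0.710: |R|=0.69328 <1
  x=-1.848: |R|=1.88408 >1
  x=-1.556: |R|=1.38091 >1
Interval (-1.2500, 0).

(-1.2500,0); λ=-11 ⇒ h* = (5/4)/11 = 0.1136.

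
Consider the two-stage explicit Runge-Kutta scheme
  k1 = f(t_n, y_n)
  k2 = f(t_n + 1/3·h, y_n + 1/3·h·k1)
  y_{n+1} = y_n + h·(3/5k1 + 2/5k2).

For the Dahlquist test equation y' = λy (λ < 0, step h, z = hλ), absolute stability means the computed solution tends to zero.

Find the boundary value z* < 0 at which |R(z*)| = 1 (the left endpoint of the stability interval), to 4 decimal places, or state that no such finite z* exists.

Set f=λy, z=hλ:
  k1=λy_n ⇒ h·k1=z·y_n;  k2=λ(1+1/3z)y_n ⇒ h·k2=z(1+1/3z)y_n
  y_{n+1}/y_n = 1 + 3/5z + 2/5z(1+1/3z) = 1 + z + 2/15z²
  ⇒ R(z) = 1 + z + 2/15z².

Solve |R(x)|<1 on ℝ⁻.
x=-0.52: |R|=0.5161
R=1: x+2/15x²=0 ⇒ x=−15/2=-7.5000; min R=1−1/(4·2/15)=-0.8750>−1
Confirm numerically:
  x=-6.772: |R|=0.34266 <1
  x=-6.321: |R|=0.00634 <1
  x=-5.434: |R|=0.49689 <1
  x=-4.219: |R|=0.84567 <1
  x=-8.088: |R|=1.63410 >1
  x=-7.681: |R|=1.18537 >1
So |R|<1 on (-7.5000, 0).

left endpoint -7.5000.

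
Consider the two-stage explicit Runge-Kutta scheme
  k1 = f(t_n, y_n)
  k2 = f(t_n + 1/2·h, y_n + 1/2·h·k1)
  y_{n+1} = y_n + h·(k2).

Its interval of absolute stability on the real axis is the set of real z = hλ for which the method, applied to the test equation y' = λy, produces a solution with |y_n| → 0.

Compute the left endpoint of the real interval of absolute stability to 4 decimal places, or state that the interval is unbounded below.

left endpoint -2.0000.

On y'=λy, z=hλ:
  k1=λy_n ⇒ h·k1=z·y_n;  k2=λ(1+1/2z)y_n ⇒ h·k2=z(1+1/2z)y_n
  y_{n+1}/y_n = 1 + z(1+1/2z) = 1 + z + 1/2z²
  so R(z) = 1 + z + 1/2z².

Find x<0 with |R(x)|<1.
x=-1.01: |R|=0.5000
R=1: x+1/2x²=0 ⇒ x=−2=-2.0000; min R=1−1/(4·1/2)=0.5000>−1
Confirm numerically:
  x=-1.797: |R|=0.81760 <1
  x=-1.384: |R|=0.57373 <1
  x=-1.179: |R|=0.51602 <1
  x=-0.844: |R|=0.51217 <1
  x=-2.428: |R|=1.51959 >1
  x=-2.311: |R|=1.35936 >1
  x=-2.162: |R|=1.17512 >1
Interval (-2.0000, 0).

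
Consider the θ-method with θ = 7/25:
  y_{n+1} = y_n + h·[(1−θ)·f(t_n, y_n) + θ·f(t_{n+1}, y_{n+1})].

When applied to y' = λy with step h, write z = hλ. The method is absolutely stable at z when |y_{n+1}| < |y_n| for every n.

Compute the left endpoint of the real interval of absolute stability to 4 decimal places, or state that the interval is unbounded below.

z* = -4.5455.

With y'=λy (z=hλ):
  y_{n+1} = y_n + z·[18/25·y_n + 7/25·y_{n+1}] ⇒ (1 − 7/25z)y_{n+1} = (1 + 18/25z)y_n
  R(z) = (1 + 18/25z)/(1 − 7/25z).

Solve |R(x)|<1 on ℝ⁻.
x=-1.4: |R|=0.0057
R=−1: 1+18/25x = −1+7/25x ⇒ -11/25x=2 ⇒ x=2/(-11/25)=-4.5455
Confirm numerically:
  x=-3.494: |R|=0.76615 <1
  x=-3.272: |R|=0.70758 <1
  x=-2.925: |R|=0.60803 <1
  x=-5.123: |R|=1.10439 >1
  x=-4.966: |R|=1.07741 >1
  x=-4.962: |R|=1.07671 >1
Interval (-4.5455, 0).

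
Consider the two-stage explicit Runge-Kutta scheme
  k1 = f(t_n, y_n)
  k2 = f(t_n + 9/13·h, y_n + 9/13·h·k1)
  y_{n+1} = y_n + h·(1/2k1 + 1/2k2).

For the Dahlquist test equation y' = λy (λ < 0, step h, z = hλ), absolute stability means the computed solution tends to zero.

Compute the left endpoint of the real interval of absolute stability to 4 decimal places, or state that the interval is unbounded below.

On y'=λy, z=hλ:
  k1=λy_n ⇒ h·k1=z·y_n;  k2=λ(1+9/13z)y_n ⇒ h·k2=z(1+9/13z)y_n
  y_{n+1}/y_n = 1 + 1/2z + 1/2z(1+9/13z) = 1 + z + 9/26z²
  ⇒ R(z) = 1 + z + 9/26z².

Solve |R(x)|<1 on ℝ⁻.
x=-0.68: |R|=0.4801
R=1: x+9/26x²=0 ⇒ x=−26/9=-2.8889; min R=1−1/(4·9/26)=0.2778>−1
Confirm numerically:
  x=-2.861: |R|=0.97238 <1
  x=-2.493: |R|=0.65836 <1
  x=-1.775: |R|=0.31560 <1
  x=-1.436: |R|=0.27780 <1
  x=-3.210: |R|=1.35680 >1
  x=-2.977: |R|=1.09080 >1
  x=-2.933: |R|=1.04478 >1
Interval (-2.8889, 0).

z* = -2.8889.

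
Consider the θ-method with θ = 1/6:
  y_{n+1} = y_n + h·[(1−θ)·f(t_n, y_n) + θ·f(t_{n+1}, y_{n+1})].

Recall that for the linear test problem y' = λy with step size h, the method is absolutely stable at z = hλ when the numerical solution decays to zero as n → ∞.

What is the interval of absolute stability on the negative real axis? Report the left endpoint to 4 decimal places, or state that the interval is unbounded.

(-3.0000, 0).

Set f=λy, z=hλ:
  y_{n+1} = y_n + z·[5/6·y_n + 1/6·y_{n+1}] ⇒ (1 − 1/6z)y_{n+1} = (1 + 5/6z)y_n
  R(z) = (1 + 5/6z)/(1 − 1/6z).

Need |R(x)|<1, x<0.
x=-0.33: |R|=0.6872
R=−1: 1+5/6x = −1+1/6x ⇒ -2/3x=2 ⇒ x=2/(-2/3)=-3.0000
Confirm numerically:
  x=-2.101: |R|=0.55610 <1
  x=-1.847: |R|=0.41226 <1
  x=-1.745: |R|=0.35184 <1
  x=-1.594: |R|=0.25942 <1
  x=-3.556: |R|=1.23273 >1
  x=-3.351: |R|=1.15014 >1
  x=-3.265: |R|=1.11441 >1
Interval (-3.0000, 0).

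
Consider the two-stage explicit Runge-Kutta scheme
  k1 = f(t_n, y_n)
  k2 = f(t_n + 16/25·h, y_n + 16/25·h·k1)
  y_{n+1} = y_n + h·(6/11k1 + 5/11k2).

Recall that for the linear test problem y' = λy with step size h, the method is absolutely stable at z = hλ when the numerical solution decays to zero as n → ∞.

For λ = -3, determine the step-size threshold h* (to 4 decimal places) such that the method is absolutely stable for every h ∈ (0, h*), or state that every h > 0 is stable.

Set f=λy, z=hλ:
  k1=λy_n ⇒ h·k1=z·y_n;  k2=λ(1+16/25z)y_n ⇒ h·k2=z(1+16/25z)y_n
  y_{n+1}/y_n = 1 + 6/11z + 5/11z(1+16/25z) = 1 + z + 16/55z²
  ⇒ R(z) = 1 + z + 16/55z².

Boundary: |R(x)|=1, x<0.
x=-1.2: |R|=0.2189
R=1: x+16/55x²=0 ⇒ x=−55/16=-3.4375; min R=1−1/(4·16/55)=0.1406>−1
Confirm numerically:
  x=-3.260: |R|=0.83167 <1
  x=-3.171: |R|=0.75416 <1
  x=-2.242: |R|=0.22027 <1
  x=-3.974: |R|=1.62023 >1
  x=-3.852: |R|=1.46448 >1
  x=-3.672: |R|=1.25050 >1
Interval (-3.4375, 0).

(-3.4375,0); λ=-3 ⇒ h* = (55/16)/3 = 1.1458.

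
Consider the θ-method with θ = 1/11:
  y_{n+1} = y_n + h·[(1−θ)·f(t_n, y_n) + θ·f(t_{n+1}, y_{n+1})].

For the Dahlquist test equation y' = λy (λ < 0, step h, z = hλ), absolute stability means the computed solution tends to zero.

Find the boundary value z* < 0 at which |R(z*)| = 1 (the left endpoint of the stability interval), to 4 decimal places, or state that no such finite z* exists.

z* = -2.4444.

With y'=λy (z=hλ):
  y_{n+1} = y_n + z·[10/11·y_n + 1/11·y_{n+1}] ⇒ (1 − 1/11z)y_{n+1} = (1 + 10/11z)y_n
  so R(z) = (1 + 10/11z)/(1 − 1/11z).

Find x<0 with |R(x)|<1.
x=-0.68: |R|=0.3596
R=−1: 1+10/11x = −1+1/11x ⇒ -9/11x=2 ⇒ x=2/(-9/11)=-2.4444
Confirm numerically:
  x=-2.260: |R|=0.87481 <1
  x=-1.329: |R|=0.18574 <1
  x=-1.317: |R|=0.17618 <1
  x=-0.989: |R|=0.09258 <1
  x=-2.663: |R|=1.14397 >1
  x=-2.631: |R|=1.12318 >1
Interval (-2.4444, 0).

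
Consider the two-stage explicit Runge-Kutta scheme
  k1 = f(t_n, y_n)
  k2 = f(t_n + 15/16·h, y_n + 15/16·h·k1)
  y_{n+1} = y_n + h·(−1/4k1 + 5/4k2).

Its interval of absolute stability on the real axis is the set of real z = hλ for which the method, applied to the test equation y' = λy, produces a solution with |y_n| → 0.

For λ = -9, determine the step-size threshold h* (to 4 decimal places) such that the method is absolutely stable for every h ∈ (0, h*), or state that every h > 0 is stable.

On y'=λy, z=hλ:
  k1=λy_n ⇒ h·k1=z·y_n;  k2=λ(1+15/16z)y_n ⇒ h·k2=z(1+15/16z)y_n
  y_{n+1}/y_n = 1 − 1/4z + 5/4z(1+15/16z) = 1 + z + 75/64z²
  R(z) = 1 + z + 75/64z².

Find x<0 with |R(x)|<1.
x=-0.5: |R|=0.7930
R=1: x+75/64x²=0 ⇒ x=−64/75=-0.8533; min R=1−1/(4·75/64)=0.7867>−1
Confirm numerically:
  x=-0.789: |R|=0.94052 <1
  x=-0.726: |R|=0.89167 <1
  x=-0.582: |R|=0.81494 <1
  x=-0.528: |R|=0.79870 <1
  x=-1.017: |R|=1.19506 >1
  x=-0.899: |R|=1.04811 >1
So |R|<1 on (-0.8533, 0).

(-0.8533,0); λ=-9 ⇒ h* = (64/75)/9 = 0.0948.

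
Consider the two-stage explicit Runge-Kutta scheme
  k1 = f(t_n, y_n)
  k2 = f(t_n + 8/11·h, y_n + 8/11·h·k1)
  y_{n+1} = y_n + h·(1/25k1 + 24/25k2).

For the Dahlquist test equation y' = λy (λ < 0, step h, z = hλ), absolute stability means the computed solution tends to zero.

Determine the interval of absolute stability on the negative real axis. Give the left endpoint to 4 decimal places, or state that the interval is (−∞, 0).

z∈(-1.4323,0).

On y'=λy, z=hλ:
  k1=λy_n ⇒ h·k1=z·y_n;  k2=λ(1+8/11z)y_n ⇒ h·k2=z(1+8/11z)y_n
  y_{n+1}/y_n = 1 + 1/25z + 24/25z(1+8/11z) = 1 + z + 192/275z²
  Hence R(z) = 1 + z + 192/275z².

Solve |R(x)|<1 on ℝ⁻.
x=-1.26: |R|=0.8484
R=1: x+192/275x²=0 ⇒ x=−275/192=-1.4323; min R=1−1/(4·192/275)=0.6419>−1
Confirm numerically:
  x=-0.988: |R|=0.69353 <1
  x=-0.889: |R|=0.66279 <1
  x=-0.795: |R|=0.64627 <1
  x=-1.946: |R|=1.69796 >1
  x=-1.860: |R|=1.55543 >1
  x=-1.708: |R|=1.32878 >1
So |R|<1 on (-1.4323, 0).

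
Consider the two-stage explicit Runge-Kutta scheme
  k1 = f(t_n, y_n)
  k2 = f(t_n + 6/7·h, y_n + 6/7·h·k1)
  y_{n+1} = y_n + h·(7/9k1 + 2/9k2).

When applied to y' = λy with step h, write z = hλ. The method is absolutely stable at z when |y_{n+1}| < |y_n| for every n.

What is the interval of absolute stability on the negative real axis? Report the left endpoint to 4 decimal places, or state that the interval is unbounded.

(-5.2500, 0).

With y'=λy (z=hλ):
  k1=λy_n ⇒ h·k1=z·y_n;  k2=λ(1+6/7z)y_n ⇒ h·k2=z(1+6/7z)y_n
  y_{n+1}/y_n = 1 + 7/9z + 2/9z(1+6/7z) = 1 + z + 4/21z²
  R(z) = 1 + z + 4/21z².

Solve |R(x)|<1 on ℝ⁻.
x=-0.57: |R|=0.4919
R=1: x+4/21x²=0 ⇒ x=−21/4=-5.2500; min R=1−1/(4·4/21)=-0.3125>−1
Confirm numerically:
  x=-4.232: |R|=0.17940 <1
  x=-3.561: |R|=0.14562 <1
  x=-2.601: |R|=0.31239 <1
  x=-2.270: |R|=0.28850 <1
  x=-5.843: |R|=1.65998 >1
  x=-5.656: |R|=1.43740 >1
  x=-5.647: |R|=1.42702 >1
Interval (-5.2500, 0).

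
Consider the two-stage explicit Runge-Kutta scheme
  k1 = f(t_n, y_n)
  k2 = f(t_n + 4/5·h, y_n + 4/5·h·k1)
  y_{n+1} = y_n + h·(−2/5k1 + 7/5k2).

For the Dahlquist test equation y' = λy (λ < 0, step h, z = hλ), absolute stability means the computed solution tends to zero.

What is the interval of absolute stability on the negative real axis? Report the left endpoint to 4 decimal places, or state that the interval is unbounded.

z∈(-0.8929,0).

With y'=λy (z=hλ):
  k1=λy_n ⇒ h·k1=z·y_n;  k2=λ(1+4/5z)y_n ⇒ h·k2=z(1+4/5z)y_n
  y_{n+1}/y_n = 1 − 2/5z + 7/5z(1+4/5z) = 1 + z + 28/25z²
  Hence R(z) = 1 + z + 28/25z².

Need |R(x)|<1, x<0.
x=-0.88: |R|=0.9873
R=1: x+28/25x²=0 ⇒ x=−25/28=-0.8929; min R=1−1/(4·28/25)=0.7768>−1
Confirm numerically:
  x=-0.819: |R|=0.93225 <1
  x=-0.813: |R|=0.92729 <1
  x=-0.811: |R|=0.92565 <1
  x=-0.403: |R|=0.77890 <1
  x=-1.134: |R|=1.30627 >1
  x=-0.988: |R|=1.10528 >1
Interval (-0.8929, 0).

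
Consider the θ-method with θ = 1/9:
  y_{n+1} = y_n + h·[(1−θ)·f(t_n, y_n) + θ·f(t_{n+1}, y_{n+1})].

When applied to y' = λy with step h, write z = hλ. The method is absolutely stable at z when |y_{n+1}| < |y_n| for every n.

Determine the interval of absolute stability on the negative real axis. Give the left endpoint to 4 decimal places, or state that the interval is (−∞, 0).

z∈(-2.5714,0).

Test eqn y'=λy, z=hλ:
  y_{n+1} = y_n + z·[8/9·y_n + 1/9·y_{n+1}] ⇒ (1 − 1/9z)y_{n+1} = (1 + 8/9z)y_n
  so R(z) = (1 + 8/9z)/(1 − 1/9z).

Boundary: |R(x)|=1, x<0.
x=-1.15: |R|=0.0197
R=−1: 1+8/9x = −1+1/9x ⇒ -7/9x=2 ⇒ x=2/(-7/9)=-2.5714
Confirm numerically:
  x=-1.929: |R|=0.58853 <1
  x=-1.727: |R|=0.44896 <1
  x=-1.686: |R|=0.41999 <1
  x=-1.110: |R|=0.01187 <1
  x=-3.094: |R|=1.30246 >1
  x=-2.797: |R|=1.13385 >1
  x=-2.685: |R|=1.06804 >1
So |R|<1 on (-2.5714, 0).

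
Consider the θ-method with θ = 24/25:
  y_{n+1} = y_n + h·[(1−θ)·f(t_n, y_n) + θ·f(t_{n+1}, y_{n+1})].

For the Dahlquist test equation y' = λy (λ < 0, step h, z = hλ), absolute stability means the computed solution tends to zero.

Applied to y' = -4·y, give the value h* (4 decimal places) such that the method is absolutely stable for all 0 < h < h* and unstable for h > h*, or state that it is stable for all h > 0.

(−∞, 0) — no finite endpoint. Any h>0 works for λ=-4.

Set f=λy, z=hλ:
  y_{n+1} = y_n + z·[1/25·y_n + 24/25·y_{n+1}] ⇒ (1 − 24/25z)y_{n+1} = (1 + 1/25z)y_n
  Hence R(z) = (1 + 1/25z)/(1 − 24/25z).

Find x<0 with |R(x)|<1.
x=-1.02: |R|=0.4846
x=-2: |R|=0.3151
x=-10: |R|=0.0566
x=-100: |R|=0.0309
θ=24/25≥1/2 ⇒ |1+1/25x|<|1−24/25x| ∀x<0 ⇒ unbounded interval.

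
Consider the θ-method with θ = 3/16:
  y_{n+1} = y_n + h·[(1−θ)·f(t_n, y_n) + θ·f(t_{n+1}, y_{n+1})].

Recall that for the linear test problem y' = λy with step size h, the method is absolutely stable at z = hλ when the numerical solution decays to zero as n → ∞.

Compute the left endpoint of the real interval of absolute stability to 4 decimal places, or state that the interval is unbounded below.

z* = -3.2000.

Set f=λy, z=hλ:
  y_{n+1} = y_n + z·[13/16·y_n + 3/16·y_{n+1}] ⇒ (1 − 3/16z)y_{n+1} = (1 + 13/16z)y_n
  Hence R(z) = (1 + 13/16z)/(1 − 3/16z).

Find x<0 with |R(x)|<1.
x=-1.63: |R|=0.2484
R=−1: 1+13/16x = −1+3/16x ⇒ -5/8x=2 ⇒ x=2/(-5/8)=-3.2000
Confirm numerically:
  x=-2.476: |R|=0.69097 <1
  x=-2.051: |R|=0.48133 <1
  x=-1.520: |R|=0.18288 <1
  x=-3.493: |R|=1.11065 >1
  x=-3.357: |R|=1.06022 >1
Interval (-3.2000, 0).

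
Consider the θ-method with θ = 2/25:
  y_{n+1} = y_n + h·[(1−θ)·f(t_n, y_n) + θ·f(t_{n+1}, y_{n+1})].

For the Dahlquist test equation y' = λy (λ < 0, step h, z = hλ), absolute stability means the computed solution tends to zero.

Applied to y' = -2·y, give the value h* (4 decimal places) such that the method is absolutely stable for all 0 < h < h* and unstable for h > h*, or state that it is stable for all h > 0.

(-2.3810,0); λ=-2 ⇒ h* = (50/21)/2 = 1.1905.

Test eqn y'=λy, z=hλ:
  y_{n+1} = y_n + z·[23/25·y_n + 2/25·y_{n+1}] ⇒ (1 − 2/25z)y_{n+1} = (1 + 23/25z)y_n
  so R(z) = (1 + 23/25z)/(1 − 2/25z).

Solve |R(x)|<1 on ℝ⁻.
x=-0.55: |R|=0.4732
R=−1: 1+23/25x = −1+2/25x ⇒ -21/25x=2 ⇒ x=2/(-21/25)=-2.3810
Confirm numerically:
  x=-1.435: |R|=0.28723 <1
  x=-1.287: |R|=0.16686 <1
  x=-1.285: |R|=0.16522 <1
  x=-2.815: |R|=1.29758 >1
  x=-2.494: |R|=1.07916 >1
  x=-2.493: |R|=1.07847 >1
Stable set (-2.3810, 0).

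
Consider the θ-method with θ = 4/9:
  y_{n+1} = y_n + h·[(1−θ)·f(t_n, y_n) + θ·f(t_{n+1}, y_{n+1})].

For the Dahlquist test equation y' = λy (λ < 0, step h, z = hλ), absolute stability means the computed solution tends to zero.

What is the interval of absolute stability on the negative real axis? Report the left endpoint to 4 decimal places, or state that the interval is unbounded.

(-18.0000, 0).

Test eqn y'=λy, z=hλ:
  y_{n+1} = y_n + z·[5/9·y_n + 4/9·y_{n+1}] ⇒ (1 − 4/9z)y_{n+1} = (1 + 5/9z)y_n
  ⇒ R(z) = (1 + 5/9z)/(1 − 4/9z).

Find x<0 with |R(x)|<1.
x=-1.22: |R|=0.2089
R=−1: 1+5/9x = −1+4/9x ⇒ -1/9x=2 ⇒ x=2/(-1/9)=-18.0000
Confirm numerically:
  x=-15.366: |R|=0.96262 <1
  x=-12.495: |R|=0.90666 <1
  x=-8.223: |R|=0.76661 <1
  x=-18.434: |R|=1.00525 >1
  x=-18.148: |R|=1.00181 >1
So |R|<1 on (-18.0000, 0).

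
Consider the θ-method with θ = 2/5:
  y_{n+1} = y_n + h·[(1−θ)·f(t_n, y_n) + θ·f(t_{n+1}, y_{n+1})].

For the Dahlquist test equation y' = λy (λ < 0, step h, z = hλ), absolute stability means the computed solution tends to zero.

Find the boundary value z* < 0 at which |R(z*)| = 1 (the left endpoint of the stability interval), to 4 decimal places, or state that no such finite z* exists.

Test eqn y'=λy, z=hλ:
  y_{n+1} = y_n + z·[3/5·y_n + 2/5·y_{n+1}] ⇒ (1 − 2/5z)y_{n+1} = (1 + 3/5z)y_n
  ⇒ R(z) = (1 + 3/5z)/(1 − 2/5z).

Need |R(x)|<1, x<0.
x=-0.53: |R|=0.5627
R=−1: 1+3/5x = −1+2/5x ⇒ -1/5x=2 ⇒ x=2/(-1/5)=-10.0000
Confirm numerically:
  x=-7.861: |R|=0.89678 <1
  x=-7.641: |R|=0.88369 <1
  x=-5.477: |R|=0.71650 <1
  x=-10.553: |R|=1.02118 >1
  x=-10.402: |R|=1.01558 >1
Stable set (-10.0000, 0).

z* = -10.0000.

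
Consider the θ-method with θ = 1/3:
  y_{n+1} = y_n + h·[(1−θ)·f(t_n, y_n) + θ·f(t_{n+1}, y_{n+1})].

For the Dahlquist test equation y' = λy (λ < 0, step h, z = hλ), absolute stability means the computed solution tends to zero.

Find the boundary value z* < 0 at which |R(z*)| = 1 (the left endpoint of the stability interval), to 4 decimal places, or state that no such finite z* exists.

z* = -6.0000.

With y'=λy (z=hλ):
  y_{n+1} = y_n + z·[2/3·y_n + 1/3·y_{n+1}] ⇒ (1 − 1/3z)y_{n+1} = (1 + 2/3z)y_n
  R(z) = (1 + 2/3z)/(1 − 1/3z).

Find x<0 with |R(x)|<1.
x=-0.93: |R|=0.2901
R=−1: 1+2/3x = −1+1/3x ⇒ -1/3x=2 ⇒ x=2/(-1/3)=-6.0000
Confirm numerically:
  x=-5.779: |R|=0.97483 <1
  x=-4.816: |R|=0.84852 <1
  x=-4.678: |R|=0.82782 <1
  x=-6.340: |R|=1.03640 >1
  x=-6.151: |R|=1.01650 >1
  x=-6.034: |R|=1.00376 >1
Interval (-6.0000, 0).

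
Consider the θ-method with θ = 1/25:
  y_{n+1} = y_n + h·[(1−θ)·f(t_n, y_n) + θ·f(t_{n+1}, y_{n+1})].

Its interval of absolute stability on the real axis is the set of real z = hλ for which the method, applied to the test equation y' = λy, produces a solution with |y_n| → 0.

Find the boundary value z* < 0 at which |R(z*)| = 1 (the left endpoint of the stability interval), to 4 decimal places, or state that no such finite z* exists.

Test eqn y'=λy, z=hλ:
  y_{n+1} = y_n + z·[24/25·y_n + 1/25·y_{n+1}] ⇒ (1 − 1/25z)y_{n+1} = (1 + 24/25z)y_n
  ⇒ R(z) = (1 + 24/25z)/(1 − 1/25z).

Need |R(x)|<1, x<0.
x=-0.56: |R|=0.4523
R=−1: 1+24/25x = −1+1/25x ⇒ -23/25x=2 ⇒ x=2/(-23/25)=-2.1739
Confirm numerically:
  x=-1.812: |R|=0.68954 <1
  x=-1.005: |R|=0.03384 <1
  x=-0.919: |R|=0.11358 <1
  x=-2.716: |R|=1.44985 >1
  x=-2.635: |R|=1.38375 >1
  x=-2.202: |R|=1.02375 >1
Stable set (-2.1739, 0).

left endpoint -2.1739.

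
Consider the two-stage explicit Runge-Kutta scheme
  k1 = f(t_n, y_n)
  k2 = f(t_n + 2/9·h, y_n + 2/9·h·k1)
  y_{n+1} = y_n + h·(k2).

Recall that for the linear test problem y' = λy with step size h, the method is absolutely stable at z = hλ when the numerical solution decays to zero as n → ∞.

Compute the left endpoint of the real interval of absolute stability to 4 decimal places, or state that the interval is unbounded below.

left endpoint -4.5000.

On y'=λy, z=hλ:
  k1=λy_n ⇒ h·k1=z·y_n;  k2=λ(1+2/9z)y_n ⇒ h·k2=z(1+2/9z)y_n
  y_{n+1}/y_n = 1 + z(1+2/9z) = 1 + z + 2/9z²
  ⇒ R(z) = 1 + z + 2/9z².

Solve |R(x)|<1 on ℝ⁻.
x=-0.59: |R|=0.4874
R=1: x+2/9x²=0 ⇒ x=−9/2=-4.5000; min R=1−1/(4·2/9)=-0.1250>−1
Confirm numerically:
  x=-4.335: |R|=0.84105 <1
  x=-3.497: |R|=0.22056 <1
  x=-3.464: |R|=0.20251 <1
  x=-5.047: |R|=1.61349 >1
  x=-4.810: |R|=1.33136 >1
  x=-4.522: |R|=1.02211 >1
So |R|<1 on (-4.5000, 0).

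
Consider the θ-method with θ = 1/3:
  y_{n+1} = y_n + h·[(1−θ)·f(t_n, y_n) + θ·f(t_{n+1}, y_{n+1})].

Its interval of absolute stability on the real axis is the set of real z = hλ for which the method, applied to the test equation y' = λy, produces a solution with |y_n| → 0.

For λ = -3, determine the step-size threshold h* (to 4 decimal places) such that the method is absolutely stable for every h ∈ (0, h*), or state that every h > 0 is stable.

With y'=λy (z=hλ):
  y_{n+1} = y_n + z·[2/3·y_n + 1/3·y_{n+1}] ⇒ (1 − 1/3z)y_{n+1} = (1 + 2/3z)y_n
  so R(z) = (1 + 2/3z)/(1 − 1/3z).

Need |R(x)|<1, x<0.
x=-0.7: |R|=0.4324
R=−1: 1+2/3x = −1+1/3x ⇒ -1/3x=2 ⇒ x=2/(-1/3)=-6.0000
Confirm numerically:
  x=-5.111: |R|=0.89040 <1
  x=-5.060: |R|=0.88337 <1
  x=-4.035: |R|=0.72068 <1
  x=-6.496: |R|=1.05223 >1
  x=-6.165: |R|=1.01800 >1
  x=-6.033: |R|=1.00365 >1
Stable set (-6.0000, 0).

(-6.0000,0); λ=-3 ⇒ h* = (6)/3 = 2.0000.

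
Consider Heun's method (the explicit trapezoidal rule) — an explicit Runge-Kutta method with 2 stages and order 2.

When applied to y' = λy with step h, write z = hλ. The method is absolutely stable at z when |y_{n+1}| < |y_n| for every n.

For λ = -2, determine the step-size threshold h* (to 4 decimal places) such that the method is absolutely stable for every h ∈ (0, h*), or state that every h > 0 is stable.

Set f=λy, z=hλ:
  order 2, 2-stage ⇒ R(z)=1+z+z^2/2
  (e.g. R(-0.79)=0.52205, |R|=0.52205)

Boundary: |R(x)|=1, x<0.
x=-0.79: |R|=0.5221
|R(-1.69)|=0.7380 |R(-1.06)|=0.5018 |R(-0.84)|=0.5128
Bisect:
  x_lo=-2.3212 |R|=1.3727  x_hi=-0.2071 |R|=0.8144
  mid=-1.26411 |R|=0.53488 →hi
  mid=-1.79264 |R|=0.81414 →hi
  mid=-2.05690 |R|=1.05852 →lo
  mid=-1.92477 |R|=0.92760 →hi
  mid=-1.99084 |R|=0.99088 →hi
  mid=-2.02387 |R|=1.02415 →lo
  mid=-2.00735 |R|=1.00738 →lo
  ...
  [-2.00013,-2.00000] ⇒ x*=-2.0000
Stable set (-2.0000, 0).

(-2.0000,0); λ=-2 ⇒ h* = 1.0000.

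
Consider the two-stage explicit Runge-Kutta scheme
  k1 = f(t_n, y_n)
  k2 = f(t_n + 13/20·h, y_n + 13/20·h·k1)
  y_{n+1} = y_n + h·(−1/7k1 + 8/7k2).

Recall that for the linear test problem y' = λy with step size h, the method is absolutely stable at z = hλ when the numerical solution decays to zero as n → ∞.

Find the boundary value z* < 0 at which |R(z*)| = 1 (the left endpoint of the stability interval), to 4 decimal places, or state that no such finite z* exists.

Set f=λy, z=hλ:
  k1=λy_n ⇒ h·k1=z·y_n;  k2=λ(1+13/20z)y_n ⇒ h·k2=z(1+13/20z)y_n
  y_{n+1}/y_n = 1 − 1/7z + 8/7z(1+13/20z) = 1 + z + 26/35z²
  Hence R(z) = 1 + z + 26/35z².

Need |R(x)|<1, x<0.
x=-0.38: |R|=0.7273
R=1: x+26/35x²=0 ⇒ x=−35/26=-1.3462; min R=1−1/(4·26/35)=0.6635>−1
Confirm numerically:
  x=-1.083: |R|=0.78829 <1
  x=-1.005: |R|=0.74530 <1
  x=-0.607: |R|=0.66670 <1
  x=-1.748: |R|=1.52180 >1
  x=-1.741: |R|=1.51066 >1
Stable set (-1.3462, 0).

z* = -1.3462.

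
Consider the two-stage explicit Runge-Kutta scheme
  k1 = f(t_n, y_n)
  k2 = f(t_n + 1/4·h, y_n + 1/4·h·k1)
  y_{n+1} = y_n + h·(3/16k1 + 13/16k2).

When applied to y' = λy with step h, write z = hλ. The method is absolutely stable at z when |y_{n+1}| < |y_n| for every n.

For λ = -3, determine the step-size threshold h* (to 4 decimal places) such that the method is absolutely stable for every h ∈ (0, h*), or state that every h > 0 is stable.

On y'=λy, z=hλ:
  k1=λy_n ⇒ h·k1=z·y_n;  k2=λ(1+1/4z)y_n ⇒ h·k2=z(1+1/4z)y_n
  y_{n+1}/y_n = 1 + 3/16z + 13/16z(1+1/4z) = 1 + z + 13/64z²
  Hence R(z) = 1 + z + 13/64z².

Solve |R(x)|<1 on ℝ⁻.
x=-0.79: |R|=0.3368
R=1: x+13/64x²=0 ⇒ x=−64/13=-4.9231; min R=1−1/(4·13/64)=-0.2308>−1
Confirm numerically:
  x=-4.831: |R|=0.90965 <1
  x=-3.512: |R|=0.00663 <1
  x=-2.337: |R|=0.22762 <1
  x=-5.278: |R|=1.38051 >1
  x=-5.275: |R|=1.37708 >1
  x=-5.096: |R|=1.17900 >1
Interval (-4.9231, 0).

(-4.9231,0); λ=-3 ⇒ h* = (64/13)/3 = 1.6410.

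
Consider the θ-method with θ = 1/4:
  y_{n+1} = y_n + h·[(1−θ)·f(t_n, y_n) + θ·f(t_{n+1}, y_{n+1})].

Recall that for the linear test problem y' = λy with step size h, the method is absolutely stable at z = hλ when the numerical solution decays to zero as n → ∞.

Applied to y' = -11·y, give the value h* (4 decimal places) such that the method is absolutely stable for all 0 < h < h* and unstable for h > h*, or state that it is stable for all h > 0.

(-4.0000,0); λ=-11 ⇒ h* = (4)/11 = 0.3636.

With y'=λy (z=hλ):
  y_{n+1} = y_n + z·[3/4·y_n + 1/4·y_{n+1}] ⇒ (1 − 1/4z)y_{n+1} = (1 + 3/4z)y_n
  ⇒ R(z) = (1 + 3/4z)/(1 − 1/4z).

Boundary: |R(x)|=1, x<0.
x=-1.2: |R|=0.0769
R=−1: 1+3/4x = −1+1/4x ⇒ -1/2x=2 ⇒ x=2/(-1/2)=-4.0000
Confirm numerically:
  x=-3.433: |R|=0.84744 <1
  x=-3.147: |R|=0.76130 <1
  x=-1.907: |R|=0.29135 <1
  x=-1.693: |R|=0.18953 <1
  x=-4.382: |R|=1.09115 >1
  x=-4.142: |R|=1.03488 >1
Interval (-4.0000, 0).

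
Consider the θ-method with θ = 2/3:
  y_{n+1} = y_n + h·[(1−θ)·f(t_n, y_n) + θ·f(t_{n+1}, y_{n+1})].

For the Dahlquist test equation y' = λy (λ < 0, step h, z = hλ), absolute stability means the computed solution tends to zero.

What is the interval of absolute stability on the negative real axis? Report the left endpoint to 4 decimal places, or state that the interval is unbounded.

With y'=λy (z=hλ):
  y_{n+1} = y_n + z·[1/3·y_n + 2/3·y_{n+1}] ⇒ (1 − 2/3z)y_{n+1} = (1 + 1/3z)y_n
  R(z) = (1 + 1/3z)/(1 − 2/3z).

Solve |R(x)|<1 on ℝ⁻.
x=-1.2: |R|=0.3333
x=-2: |R|=0.1429
x=-10: |R|=0.3043
x=-100: |R|=0.4778
θ=2/3≥1/2 ⇒ |1+1/3x|<|1−2/3x| ∀x<0 ⇒ unbounded interval.

interval (−∞, 0).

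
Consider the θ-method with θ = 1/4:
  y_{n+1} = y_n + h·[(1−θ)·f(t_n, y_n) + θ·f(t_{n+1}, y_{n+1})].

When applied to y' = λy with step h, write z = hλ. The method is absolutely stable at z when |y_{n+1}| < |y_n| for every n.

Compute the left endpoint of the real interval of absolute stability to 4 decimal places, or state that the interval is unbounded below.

On y'=λy, z=hλ:
  y_{n+1} = y_n + z·[3/4·y_n + 1/4·y_{n+1}] ⇒ (1 − 1/4z)y_{n+1} = (1 + 3/4z)y_n
  Hence R(z) = (1 + 3/4z)/(1 − 1/4z).

Find x<0 with |R(x)|<1.
x=-1.13: |R|=0.1189
R=−1: 1+3/4x = −1+1/4x ⇒ -1/2x=2 ⇒ x=2/(-1/2)=-4.0000
Confirm numerically:
  x=-2.802: |R|=0.64775 <1
  x=-2.045: |R|=0.35318 <1
  x=-1.720: |R|=0.20280 <1
  x=-4.216: |R|=1.05258 >1
  x=-4.072: |R|=1.01784 >1
Stable set (-4.0000, 0).

left endpoint -4.0000.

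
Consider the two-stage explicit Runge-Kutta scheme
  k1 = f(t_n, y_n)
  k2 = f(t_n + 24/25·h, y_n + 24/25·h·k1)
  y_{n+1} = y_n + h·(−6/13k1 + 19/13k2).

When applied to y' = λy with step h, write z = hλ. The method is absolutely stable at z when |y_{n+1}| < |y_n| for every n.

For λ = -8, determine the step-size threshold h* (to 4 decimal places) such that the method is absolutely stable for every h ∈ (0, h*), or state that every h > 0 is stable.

Test eqn y'=λy, z=hλ:
  k1=λy_n ⇒ h·k1=z·y_n;  k2=λ(1+24/25z)y_n ⇒ h·k2=z(1+24/25z)y_n
  y_{n+1}/y_n = 1 − 6/13z + 19/13z(1+24/25z) = 1 + z + 456/325z²
  so R(z) = 1 + z + 456/325z².

Need |R(x)|<1, x<0.
x=-0.92: |R|=1.2676
R=1: x+456/325x²=0 ⇒ x=−325/456=-0.7127; min R=1−1/(4·456/325)=0.8218>−1
Confirm numerically:
  x=-0.497: |R|=0.84957 <1
  x=-0.358: |R|=0.82182 <1
  x=-0.321: |R|=0.82357 <1
  x=-0.985: |R|=1.37630 >1
  x=-0.969: |R|=1.34843 >1
Stable set (-0.7127, 0).

(-0.7127,0); λ=-8 ⇒ h* = (325/456)/8 = 0.0891.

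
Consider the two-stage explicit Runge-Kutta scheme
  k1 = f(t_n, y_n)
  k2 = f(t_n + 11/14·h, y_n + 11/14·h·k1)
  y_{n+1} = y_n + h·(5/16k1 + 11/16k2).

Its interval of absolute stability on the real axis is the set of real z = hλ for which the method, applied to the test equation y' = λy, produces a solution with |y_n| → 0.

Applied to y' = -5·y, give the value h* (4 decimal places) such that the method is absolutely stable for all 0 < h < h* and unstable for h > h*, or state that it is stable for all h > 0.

Test eqn y'=λy, z=hλ:
  k1=λy_n ⇒ h·k1=z·y_n;  k2=λ(1+11/14z)y_n ⇒ h·k2=z(1+11/14z)y_n
  y_{n+1}/y_n = 1 + 5/16z + 11/16z(1+11/14z) = 1 + z + 121/224z²
  R(z) = 1 + z + 121/224z².

Find x<0 with |R(x)|<1.
x=-1.01: |R|=0.5410
R=1: x+121/224x²=0 ⇒ x=−224/121=-1.8512; min R=1−1/(4·121/224)=0.5372>−1
Confirm numerically:
  x=-1.427: |R|=0.67298 <1
  x=-0.831: |R|=0.54203 <1
  x=-0.775: |R|=0.54944 <1
  x=-2.083: |R|=1.26077 >1
  x=-2.061: |R|=1.23353 >1
  x=-1.974: |R|=1.13090 >1
Stable set (-1.8512, 0).

(-1.8512,0); λ=-5 ⇒ h* = (224/121)/5 = 0.3702.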